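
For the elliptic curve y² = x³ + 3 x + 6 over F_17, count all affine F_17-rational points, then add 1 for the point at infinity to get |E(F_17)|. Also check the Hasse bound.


Affine points = {(3, 5), (3, 12), (6, 6), (6, 11), (7, 8), (7, 9), (8, 7), (8, 10), (10, 4), (10, 13), (12, 6), (12, 11), (13, 7), (13, 10), (14, 2), (14, 15), (15, 3), (15, 14), (16, 6), (16, 11)}; affine count = 20; |E(F_17)| = 21.

Discriminant check: Δ ∝ 4a³ + 27b² = 4·3³ + 27·6² = 4·27 + 27·36 ≡ 9 (mod 17). Nonzero ⇒ E is nonsingular.
For each x ∈ F_17, compute rhs = x³ + 3·x + 6 mod 17, then count y ∈ F_17 with y² ≡ rhs.
  x = 0: rhs = 6, matching y values: none (0 points).
  x = 1: rhs = 10, matching y values: none (0 points).
  x = 2: rhs = 3, matching y values: none (0 points).
  x = 3: rhs = 8, matching y values: 5, 12 (2 points).
  x = 4: rhs = 14, matching y values: none (0 points).
  x = 5: rhs = 10, matching y values: none (0 points).
  x = 6: rhs = 2, matching y values: 6, 11 (2 points).
  x = 7: rhs = 13, matching y values: 8, 9 (2 points).
  x = 8: rhs = 15, matching y values: 7, 10 (2 points).
  x = 9: rhs = 14, matching y values: none (0 points).
  x = 10: rhs = 16, matching y values: 4, 13 (2 points).
  x = 11: rhs = 10, matching y values: none (0 points).
  x = 12: rhs = 2, matching y values: 6, 11 (2 points).
  x = 13: rhs = 15, matching y values: 7, 10 (2 points).
  x = 14: rhs = 4, matching y values: 2, 15 (2 points).
  x = 15: rhs = 9, matching y values: 3, 14 (2 points).
  x = 16: rhs = 2, matching y values: 6, 11 (2 points).
Total affine count: 20.
Full point count |E(F_17)| = 20 + 1 = 21.
Hasse bound: |21 − (17+1)| = |3| = 3 ≤ 2√17 ≈ 8.2462 ✓.


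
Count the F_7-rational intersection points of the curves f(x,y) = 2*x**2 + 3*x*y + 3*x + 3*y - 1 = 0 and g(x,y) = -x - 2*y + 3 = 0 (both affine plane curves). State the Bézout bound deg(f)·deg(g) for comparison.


Common zeros: {(0, 5), (2, 4)}; count = 2; Bézout bound = 2.

deg(f) = 2, deg(g) = 1, so Bézout bound = 2.
Scan x ∈ F_7. For each x, list the y ∈ F_7 with f(x, y) ≡ 0 and those with g(x, y) ≡ 0 (mod 7); the common zeros in that column are the intersection.
  x = 0: f ≡ 0 at y ∈ {5}; g ≡ 0 at y ∈ {5}; common: {5}.
  x = 1: f ≡ 0 at y ∈ {4}; g ≡ 0 at y ∈ {1}; common: ∅.
  x = 2: f ≡ 0 at y ∈ {4}; g ≡ 0 at y ∈ {4}; common: {4}.
  x = 3: f ≡ 0 at y ∈ {6}; g ≡ 0 at y ∈ {0}; common: ∅.
  x = 4: f ≡ 0 at y ∈ {6}; g ≡ 0 at y ∈ {3}; common: ∅.
  x = 5: f ≡ 0 at y ∈ {5}; g ≡ 0 at y ∈ {6}; common: ∅.
  x = 6: f ≡ 0 at y ∈ ∅; g ≡ 0 at y ∈ {2}; common: ∅.
Collecting: common zeros = {(0, 5), (2, 4)}, so the count is 2.
Comparison with the Bézout bound: 2 ≤ 2 = deg(f)·deg(g), as expected for curves with no common component (the bound is attained).


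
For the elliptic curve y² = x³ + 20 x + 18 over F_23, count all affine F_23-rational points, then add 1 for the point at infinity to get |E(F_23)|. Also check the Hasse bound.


Affine points = {(0, 8), (0, 15), (1, 4), (1, 19), (3, 6), (3, 17), (4, 1), (4, 22), (5, 6), (5, 17), (6, 3), (6, 20), (7, 8), (7, 15), (8, 0), (12, 10), (12, 13), (14, 11), (14, 12), (15, 6), (15, 17), (16, 8), (16, 15), (17, 2), (17, 21), (18, 0), (19, 9), (19, 14), (20, 0), (21, 4), (21, 19)}; affine count = 31; |E(F_23)| = 32.

Discriminant check: Δ ∝ 4a³ + 27b² = 4·20³ + 27·18² = 4·8000 + 27·324 ≡ 15 (mod 23). Nonzero ⇒ E is nonsingular.
For each x ∈ F_23, compute rhs = x³ + 20·x + 18 mod 23, then count y ∈ F_23 with y² ≡ rhs.
  x = 0: rhs = 18, matching y values: 8, 15 (2 points).
  x = 1: rhs = 16, matching y values: 4, 19 (2 points).
  x = 2: rhs = 20, matching y values: none (0 points).
  x = 3: rhs = 13, matching y values: 6, 17 (2 points).
  x = 4: rhs = 1, matching y values: 1, 22 (2 points).
  x = 5: rhs = 13, matching y values: 6, 17 (2 points).
  x = 6: rhs = 9, matching y values: 3, 20 (2 points).
  x = 7: rhs = 18, matching y values: 8, 15 (2 points).
  x = 8: rhs = 0, matching y values: 0 (1 points).
  x = 9: rhs = 7, matching y values: none (0 points).
  x = 10: rhs = 22, matching y values: none (0 points).
  x = 11: rhs = 5, matching y values: none (0 points).
  x = 12: rhs = 8, matching y values: 10, 13 (2 points).
  x = 13: rhs = 14, matching y values: none (0 points).
  x = 14: rhs = 6, matching y values: 11, 12 (2 points).
  x = 15: rhs = 13, matching y values: 6, 17 (2 points).
  x = 16: rhs = 18, matching y values: 8, 15 (2 points).
  x = 17: rhs = 4, matching y values: 2, 21 (2 points).
  x = 18: rhs = 0, matching y values: 0 (1 points).
  x = 19: rhs = 12, matching y values: 9, 14 (2 points).
  x = 20: rhs = 0, matching y values: 0 (1 points).
  x = 21: rhs = 16, matching y values: 4, 19 (2 points).
  x = 22: rhs = 20, matching y values: none (0 points).
Total affine count: 31.
Full point count |E(F_23)| = 31 + 1 = 32.
Hasse bound: |32 − (23+1)| = |8| = 8 ≤ 2√23 ≈ 9.5917 ✓.


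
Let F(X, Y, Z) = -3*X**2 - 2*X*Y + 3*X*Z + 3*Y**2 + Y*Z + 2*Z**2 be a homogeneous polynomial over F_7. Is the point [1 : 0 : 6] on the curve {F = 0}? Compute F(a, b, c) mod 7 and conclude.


F(1,0,6) ≡ 3 (mod 7); P is NOT on the curve.

Evaluate F(1, 0, 6) term-by-term (mod 7).
  -3*X**2 ↦ -3·1·1·1 = -3
  -2*X*Y ↦ -2·1·0·1 = 0
  3*X*Z ↦ 3·1·1·6 = 18
  3*Y**2 ↦ 3·1·0·1 = 0
  Y*Z ↦ 1·1·0·6 = 0
  2*Z**2 ↦ 2·1·1·36 = 72
Sum: F(1, 0, 6) = (-3) + (0) + (18) + (0) + (0) + (72) = 87.
Reducing mod 7: 87 ≡ 3 (mod 7).
Since F(a, b, c) ≡ 3 ≠ 0 (mod 7), P does NOT lie on the curve.


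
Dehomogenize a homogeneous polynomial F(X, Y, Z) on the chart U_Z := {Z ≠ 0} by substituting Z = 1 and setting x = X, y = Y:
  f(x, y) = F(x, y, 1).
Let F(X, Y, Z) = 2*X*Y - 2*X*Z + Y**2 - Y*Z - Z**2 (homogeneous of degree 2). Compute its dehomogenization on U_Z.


f(x, y) = 2*x*y - 2*x + y**2 - y - 1

On U_Z we set Z = 1. Each monomial c·X^i·Y^j·Z^k in F becomes c·x^i·y^j·1^k = c·x^i·y^j.
Substituting Z = 1: F(X, Y, 1) = 2*x*y - 2*x + y**2 - y - 1.
Note: deg(f) ≤ deg(F) = 2; strict inequality happens when F is divisible by Z (lost terms).


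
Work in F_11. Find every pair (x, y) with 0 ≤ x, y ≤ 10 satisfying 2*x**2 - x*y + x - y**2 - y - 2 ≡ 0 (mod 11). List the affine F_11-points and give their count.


Affine F_11-points: {(0, 4), (0, 6), (3, 8), (3, 10), (6, 7), (6, 8), (7, 4), (7, 10), (8, 6), (8, 7)}; count = 10.

For each of the 121 pairs (x, y) ∈ F_11², evaluate f(x, y) mod 11. Record the zeros.
  x = 0: [0↦9, 1↦7, 2↦3, 3↦8, 4↦0, 5↦1, 6↦0, 7↦8, 8↦3, 9↦7, 10↦9]  zeros at y ∈ {4, 6}
  x = 1: [0↦1, 1↦9, 2↦4, 3↦8, 4↦10, 5↦10, 6↦8, 7↦4, 8↦9, 9↦1, 10↦2]  zeros at y ∈ ∅
  x = 2: [0↦8, 1↦4, 2↦9, 3↦1, 4↦2, 5↦1, 6↦9, 7↦4, 8↦8, 9↦10, 10↦10]  zeros at y ∈ ∅
  x = 3: [0↦8, 1↦3, 2↦7, 3↦9, 4↦9, 5↦7, 6↦3, 7↦8, 8↦0, 9↦1, 10↦0]  zeros at y ∈ {8, 10}
  x = 4: [0↦1, 1↦6, 2↦9, 3↦10, 4↦9, 5↦6, 6↦1, 7↦5, 8↦7, 9↦7, 10↦5]  zeros at y ∈ ∅
  x = 5: [0↦9, 1↦2, 2↦4, 3↦4, 4↦2, 5↦9, 6↦3, 7↦6, 8↦7, 9↦6, 10↦3]  zeros at y ∈ ∅
  x = 6: [0↦10, 1↦2, 2↦3, 3↦2, 4↦10, 5↦5, 6↦9, 7↦0, 8↦0, 9↦9, 10↦5]  zeros at y ∈ {7, 8}
  x = 7: [0↦4, 1↦6, 2↦6, 3↦4, 4↦0, 5↦5, 6↦8, 7↦9, 8↦8, 9↦5, 10↦0]  zeros at y ∈ {4, 10}
  x = 8: [0↦2, 1↦3, 2↦2, 3↦10, 4↦5, 5↦9, 6↦0, 7↦0, 8↦9, 9↦5, 10↦10]  zeros at y ∈ {6, 7}
  x = 9: [0↦4, 1↦4, 2↦2, 3↦9, 4↦3, 5↦6, 6↦7, 7↦6, 8↦3, 9↦9, 10↦2]  zeros at y ∈ ∅
  x = 10: [0↦10, 1↦9, 2↦6, 3↦1, 4↦5, 5↦7, 6↦7, 7↦5, 8↦1, 9↦6, 10↦9]  zeros at y ∈ ∅
Collecting zeros: affine points = {(0, 4), (0, 6), (3, 8), (3, 10), (6, 7), (6, 8), (7, 4), (7, 10), (8, 6), (8, 7)}.
Total count |C(F_11)_aff| = 10.


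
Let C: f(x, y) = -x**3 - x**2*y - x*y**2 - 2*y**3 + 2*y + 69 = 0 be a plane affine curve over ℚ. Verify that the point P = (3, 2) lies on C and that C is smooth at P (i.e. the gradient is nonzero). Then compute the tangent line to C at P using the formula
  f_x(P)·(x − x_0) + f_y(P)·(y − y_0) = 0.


Tangent line at P: -43*x - 43*y + 215 = 0.

Step 1: f(3, 2) = 0, so P lies on C.
Step 2: partial derivatives
  f_x(x, y) = -3*x**2 - 2*x*y - y**2, f_y(x, y) = -x**2 - 2*x*y - 6*y**2 + 2.
  f_x(P) = -43, f_y(P) = -43 (gradient nonzero, so P is smooth).
Step 3: tangent line at P: -43·(x − 3) + -43·(y − 2) = 0.
Expanding: -43*x - 43*y + 215 = 0.


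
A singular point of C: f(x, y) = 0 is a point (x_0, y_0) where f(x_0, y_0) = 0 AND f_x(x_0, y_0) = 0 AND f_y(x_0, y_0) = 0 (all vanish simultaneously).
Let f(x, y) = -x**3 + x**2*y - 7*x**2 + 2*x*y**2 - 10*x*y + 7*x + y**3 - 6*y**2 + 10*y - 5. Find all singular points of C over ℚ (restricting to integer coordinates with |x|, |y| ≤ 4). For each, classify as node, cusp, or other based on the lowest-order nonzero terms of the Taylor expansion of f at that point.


Singular points: {(-1, 3)}; classification: node.

Compute partial derivatives:
  f_x = -3*x**2 + 2*x*y - 14*x + 2*y**2 - 10*y + 7.
  f_y = x**2 + 4*x*y - 10*x + 3*y**2 - 12*y + 10.
Scan x_0 ∈ {−4, ..., 4}. For each x_0, f_y(x_0, y) is a polynomial in y; find its integer roots y ∈ {−4, ..., 4}, then test f_x and f at those candidates.
  x = -4: f_y(-4, y) = 3*y**2 - 28*y + 66; no integer root y with |y| ≤ 4.
  x = -3: f_y(-3, y) = 3*y**2 - 24*y + 49; no integer root y with |y| ≤ 4.
  x = -2: f_y(-2, y) = 3*y**2 - 20*y + 34; no integer root y with |y| ≤ 4.
  x = -1: f_y(-1, y) = 3*y**2 - 16*y + 21; vanishes at y ∈ {3}. (-1, 3): f_x = 0, f = 0 — SINGULAR.
  x = 0: f_y(0, y) = 3*y**2 - 12*y + 10; no integer root y with |y| ≤ 4.
  x = 1: f_y(1, y) = 3*y**2 - 8*y + 1; no integer root y with |y| ≤ 4.
  x = 2: f_y(2, y) = 3*y**2 - 4*y - 6; no integer root y with |y| ≤ 4.
  x = 3: f_y(3, y) = 3*y**2 - 11; no integer root y with |y| ≤ 4.
  x = 4: f_y(4, y) = 3*y**2 + 4*y - 14; no integer root y with |y| ≤ 4.
Only singular point on the grid: (-1, 3).
Classify: substitute x = -1 + u, y = 3 + v and expand: f = -u**3 + u**2*v - u**2 + 2*u*v**2 + v**3 + v**2.
No constant or linear terms (consistent with a singular point). Quadratic part: -u**2 + v**2. Cubic part: -u**3 + u**2*v + 2*u*v**2 + v**3.
The quadratic part v**2 - u**2 = (v − u)(v + u) splits into two distinct linear factors, so there are two distinct tangent lines y − 3 = ±(x − -1) — this is a node (ordinary double point).
Classification: node.


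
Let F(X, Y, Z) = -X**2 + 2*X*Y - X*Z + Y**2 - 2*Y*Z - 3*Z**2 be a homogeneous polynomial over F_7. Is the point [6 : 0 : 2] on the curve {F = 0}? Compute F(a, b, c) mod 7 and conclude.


F(6,0,2) ≡ 3 (mod 7); P is NOT on the curve.

Evaluate F(6, 0, 2) term-by-term (mod 7).
  -X**2 ↦ -1·36·1·1 = -36
  2*X*Y ↦ 2·6·0·1 = 0
  -X*Z ↦ -1·6·1·2 = -12
  Y**2 ↦ 1·1·0·1 = 0
  -2*Y*Z ↦ -2·1·0·2 = 0
  -3*Z**2 ↦ -3·1·1·4 = -12
Sum: F(6, 0, 2) = (-36) + (0) + (-12) + (0) + (0) + (-12) = -60.
Reducing mod 7: -60 ≡ 3 (mod 7).
Since F(a, b, c) ≡ 3 ≠ 0 (mod 7), P does NOT lie on the curve.


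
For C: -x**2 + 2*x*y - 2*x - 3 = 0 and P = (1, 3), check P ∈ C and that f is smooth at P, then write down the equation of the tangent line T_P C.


Tangent line at P: 2*x + 2*y - 8 = 0.

Step 1: f(1, 3) = 0, so P lies on C.
Step 2: partial derivatives
  f_x(x, y) = -2*x + 2*y - 2, f_y(x, y) = 2*x.
  f_x(P) = 2, f_y(P) = 2 (gradient nonzero, so P is smooth).
Step 3: tangent line at P: 2·(x − 1) + 2·(y − 3) = 0.
Expanding: 2*x + 2*y - 8 = 0.


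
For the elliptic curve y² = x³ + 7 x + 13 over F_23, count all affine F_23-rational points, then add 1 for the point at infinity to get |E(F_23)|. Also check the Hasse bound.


Affine points = {(0, 6), (0, 17), (2, 9), (2, 14), (4, 6), (4, 17), (5, 9), (5, 14), (6, 8), (6, 15), (8, 11), (8, 12), (9, 0), (10, 5), (10, 18), (11, 8), (11, 15), (12, 10), (12, 13), (13, 1), (13, 22), (14, 7), (14, 16), (16, 9), (16, 14), (17, 10), (17, 13), (19, 6), (19, 17)}; affine count = 29; |E(F_23)| = 30.

Discriminant check: Δ ∝ 4a³ + 27b² = 4·7³ + 27·13² = 4·343 + 27·169 ≡ 1 (mod 23). Nonzero ⇒ E is nonsingular.
For each x ∈ F_23, compute rhs = x³ + 7·x + 13 mod 23, then count y ∈ F_23 with y² ≡ rhs.
  x = 0: rhs = 13, matching y values: 6, 17 (2 points).
  x = 1: rhs = 21, matching y values: none (0 points).
  x = 2: rhs = 12, matching y values: 9, 14 (2 points).
  x = 3: rhs = 15, matching y values: none (0 points).
  x = 4: rhs = 13, matching y values: 6, 17 (2 points).
  x = 5: rhs = 12, matching y values: 9, 14 (2 points).
  x = 6: rhs = 18, matching y values: 8, 15 (2 points).
  x = 7: rhs = 14, matching y values: none (0 points).
  x = 8: rhs = 6, matching y values: 11, 12 (2 points).
  x = 9: rhs = 0, matching y values: 0 (1 points).
  x = 10: rhs = 2, matching y values: 5, 18 (2 points).
  x = 11: rhs = 18, matching y values: 8, 15 (2 points).
  x = 12: rhs = 8, matching y values: 10, 13 (2 points).
  x = 13: rhs = 1, matching y values: 1, 22 (2 points).
  x = 14: rhs = 3, matching y values: 7, 16 (2 points).
  x = 15: rhs = 20, matching y values: none (0 points).
  x = 16: rhs = 12, matching y values: 9, 14 (2 points).
  x = 17: rhs = 8, matching y values: 10, 13 (2 points).
  x = 18: rhs = 14, matching y values: none (0 points).
  x = 19: rhs = 13, matching y values: 6, 17 (2 points).
  x = 20: rhs = 11, matching y values: none (0 points).
  x = 21: rhs = 14, matching y values: none (0 points).
  x = 22: rhs = 5, matching y values: none (0 points).
Total affine count: 29.
Full point count |E(F_23)| = 29 + 1 = 30.
Hasse bound: |30 − (23+1)| = |6| = 6 ≤ 2√23 ≈ 9.5917 ✓.


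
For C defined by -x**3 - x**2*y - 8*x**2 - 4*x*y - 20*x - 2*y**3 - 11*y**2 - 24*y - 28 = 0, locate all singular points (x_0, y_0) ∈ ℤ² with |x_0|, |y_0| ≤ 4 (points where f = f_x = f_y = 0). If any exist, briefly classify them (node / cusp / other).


Singular points: {(-2, -2)}; classification: cusp.

Compute partial derivatives:
  f_x = -3*x**2 - 2*x*y - 16*x - 4*y - 20.
  f_y = -x**2 - 4*x - 6*y**2 - 22*y - 24.
Scan x_0 ∈ {−4, ..., 4}. For each x_0, f_y(x_0, y) is a polynomial in y; find its integer roots y ∈ {−4, ..., 4}, then test f_x and f at those candidates.
  x = -4: f_y(-4, y) = -6*y**2 - 22*y - 24; no integer root y with |y| ≤ 4.
  x = -3: f_y(-3, y) = -6*y**2 - 22*y - 21; no integer root y with |y| ≤ 4.
  x = -2: f_y(-2, y) = -6*y**2 - 22*y - 20; vanishes at y ∈ {-2}. (-2, -2): f_x = 0, f = 0 — SINGULAR.
  x = -1: f_y(-1, y) = -6*y**2 - 22*y - 21; no integer root y with |y| ≤ 4.
  x = 0: f_y(0, y) = -6*y**2 - 22*y - 24; no integer root y with |y| ≤ 4.
  x = 1: f_y(1, y) = -6*y**2 - 22*y - 29; no integer root y with |y| ≤ 4.
  x = 2: f_y(2, y) = -6*y**2 - 22*y - 36; no integer root y with |y| ≤ 4.
  x = 3: f_y(3, y) = -6*y**2 - 22*y - 45; no integer root y with |y| ≤ 4.
  x = 4: f_y(4, y) = -6*y**2 - 22*y - 56; no integer root y with |y| ≤ 4.
Only singular point on the grid: (-2, -2).
Classify: substitute x = -2 + u, y = -2 + v and expand: f = -u**3 - u**2*v - 2*v**3 + v**2.
No constant or linear terms (consistent with a singular point). Quadratic part: v**2. Cubic part: -u**3 - u**2*v - 2*v**3.
The quadratic part v**2 is a perfect square, so there is a single (double) tangent line v = 0, i.e. y = -2. Restricting the cubic part to that line (v = 0) leaves -u**3 ≠ 0, so f is not divisible by v and the branch is v² ≈ u**3 to lowest order — this is a cusp.
Classification: cusp.


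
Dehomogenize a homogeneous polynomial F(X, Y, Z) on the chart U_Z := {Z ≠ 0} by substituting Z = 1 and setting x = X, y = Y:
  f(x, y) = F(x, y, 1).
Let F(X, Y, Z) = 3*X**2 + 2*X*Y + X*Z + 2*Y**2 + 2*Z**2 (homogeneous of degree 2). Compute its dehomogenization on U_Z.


f(x, y) = 3*x**2 + 2*x*y + x + 2*y**2 + 2

On U_Z we set Z = 1. Each monomial c·X^i·Y^j·Z^k in F becomes c·x^i·y^j·1^k = c·x^i·y^j.
Substituting Z = 1: F(X, Y, 1) = 3*x**2 + 2*x*y + x + 2*y**2 + 2.
Note: deg(f) ≤ deg(F) = 2; strict inequality happens when F is divisible by Z (lost terms).


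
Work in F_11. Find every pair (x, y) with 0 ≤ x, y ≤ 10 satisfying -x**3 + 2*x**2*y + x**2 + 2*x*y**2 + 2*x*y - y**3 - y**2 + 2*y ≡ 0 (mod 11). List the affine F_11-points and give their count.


Affine F_11-points: {(0, 0), (0, 1), (0, 9), (1, 0), (1, 3), (1, 9), (3, 7), (4, 1), (7, 2), (7, 9), (10, 1)}; count = 11.

For each of the 121 pairs (x, y) ∈ F_11², evaluate f(x, y) mod 11. Record the zeros.
  x = 0: [0↦0, 1↦0, 2↦3, 3↦3, 4↦5, 5↦3, 6↦2, 7↦7, 8↦1, 9↦0, 10↦9]  zeros at y ∈ {0, 1, 9}
  x = 1: [0↦0, 1↦6, 2↦8, 3↦0, 4↦9, 5↦7, 6↦10, 7↦1, 8↦7, 9↦0, 10↦7]  zeros at y ∈ {0, 3, 9}
  x = 2: [0↦7, 1↦1, 2↦6, 3↦5, 4↦3, 5↦5, 6↦5, 7↦8, 8↦8, 9↦10, 10↦8]  zeros at y ∈ ∅
  x = 3: [0↦4, 1↦1, 2↦2, 3↦1, 4↦3, 5↦2, 6↦3, 7↦0, 8↦9, 9↦2, 10↦6]  zeros at y ∈ {7}
  x = 4: [0↦7, 1↦0, 2↦1, 3↦4, 4↦3, 5↦3, 6↦9, 7↦4, 8↦4, 9↦3, 10↦6]  zeros at y ∈ {1}
  x = 5: [0↦10, 1↦3, 2↦8, 3↦8, 4↦8, 5↦2, 6↦6, 7↦3, 8↦9, 9↦7, 10↦2]  zeros at y ∈ ∅
  x = 6: [0↦7, 1↦4, 2↦6, 3↦7, 4↦1, 5↦4, 6↦10, 7↦2, 8↦7, 9↦8, 10↦10]  zeros at y ∈ ∅
  x = 7: [0↦3, 1↦8, 2↦0, 3↦6, 4↦9, 5↦3, 6↦4, 7↦6, 8↦3, 9↦0, 10↦2]  zeros at y ∈ {2, 9}
  x = 8: [0↦3, 1↦9, 2↦6, 3↦10, 4↦4, 5↦4, 6↦4, 7↦9, 8↦2, 9↦10, 10↦5]  zeros at y ∈ ∅
  x = 9: [0↦1, 1↦1, 2↦7, 3↦2, 4↦2, 5↦1, 6↦4, 7↦5, 8↦9, 9↦10, 10↦2]  zeros at y ∈ ∅
  x = 10: [0↦2, 1↦0, 2↦8, 3↦9, 4↦8, 5↦10, 6↦9, 7↦10, 8↦7, 9↦5, 10↦9]  zeros at y ∈ {1}
Collecting zeros: affine points = {(0, 0), (0, 1), (0, 9), (1, 0), (1, 3), (1, 9), (3, 7), (4, 1), (7, 2), (7, 9), (10, 1)}.
Total count |C(F_11)_aff| = 11.


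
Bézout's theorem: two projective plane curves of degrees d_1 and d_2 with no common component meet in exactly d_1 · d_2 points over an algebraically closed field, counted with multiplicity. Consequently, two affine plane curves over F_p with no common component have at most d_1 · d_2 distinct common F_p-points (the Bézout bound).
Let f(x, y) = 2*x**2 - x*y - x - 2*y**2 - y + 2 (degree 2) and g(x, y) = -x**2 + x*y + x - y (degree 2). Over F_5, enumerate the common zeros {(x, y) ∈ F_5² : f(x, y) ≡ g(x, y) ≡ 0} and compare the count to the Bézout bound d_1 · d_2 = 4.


Common zeros: ∅; count = 0; Bézout bound = 4.

deg(f) = 2, deg(g) = 2, so Bézout bound = 4.
Scan x ∈ F_5. For each x, list the y ∈ F_5 with f(x, y) ≡ 0 and those with g(x, y) ≡ 0 (mod 5); the common zeros in that column are the intersection.
  x = 0: f ≡ 0 at y ∈ ∅; g ≡ 0 at y ∈ {0}; common: ∅.
  x = 1: f ≡ 0 at y ∈ ∅; g ≡ 0 at y ∈ {0, 1, 2, 3, 4}; common: ∅.
  x = 2: f ≡ 0 at y ∈ ∅; g ≡ 0 at y ∈ {2}; common: ∅.
  x = 3: f ≡ 0 at y ∈ ∅; g ≡ 0 at y ∈ {3}; common: ∅.
  x = 4: f ≡ 0 at y ∈ {0}; g ≡ 0 at y ∈ {4}; common: ∅.
Collecting: common zeros = ∅, so the count is 0.
Comparison with the Bézout bound: 0 ≤ 4 = deg(f)·deg(g), as expected for curves with no common component (the affine F_5-count falls short of the bound because intersections may lie at infinity, over extension fields, or carry multiplicity).


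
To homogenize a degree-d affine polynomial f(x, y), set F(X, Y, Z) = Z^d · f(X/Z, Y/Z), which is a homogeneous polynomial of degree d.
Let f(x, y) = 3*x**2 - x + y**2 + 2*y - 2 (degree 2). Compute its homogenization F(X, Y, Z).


F(X, Y, Z) = 3*X**2 - X*Z + Y**2 + 2*Y*Z - 2*Z**2

deg(f) = 2.
Substitute x = X/Z, y = Y/Z into f, then multiply by Z^2.
  monomial 3·x^2·y^0 ↦ 3·X^2·Y^0·Z^0.
  monomial -1·x^1·y^0 ↦ -1·X^1·Y^0·Z^1.
  monomial 1·x^0·y^2 ↦ 1·X^0·Y^2·Z^0.
  monomial 2·x^0·y^1 ↦ 2·X^0·Y^1·Z^1.
  monomial -2·x^0·y^0 ↦ -2·X^0·Y^0·Z^2.
Collecting: F(X, Y, Z) = 3*X**2 - X*Z + Y**2 + 2*Y*Z - 2*Z**2.


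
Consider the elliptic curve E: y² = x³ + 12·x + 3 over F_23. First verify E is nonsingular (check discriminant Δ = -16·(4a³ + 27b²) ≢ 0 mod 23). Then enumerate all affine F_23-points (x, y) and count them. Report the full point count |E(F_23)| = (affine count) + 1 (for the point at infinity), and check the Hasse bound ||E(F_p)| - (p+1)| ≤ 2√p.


Affine points = {(0, 7), (0, 16), (1, 4), (1, 19), (2, 9), (2, 14), (4, 0), (5, 2), (5, 21), (7, 4), (7, 19), (8, 6), (8, 17), (9, 9), (9, 14), (12, 9), (12, 14), (15, 4), (15, 19), (16, 6), (16, 17), (18, 5), (18, 18), (19, 11), (19, 12), (20, 3), (20, 20), (22, 6), (22, 17)}; affine count = 29; |E(F_23)| = 30.

Discriminant check: Δ ∝ 4a³ + 27b² = 4·12³ + 27·3² = 4·1728 + 27·9 ≡ 2 (mod 23). Nonzero ⇒ E is nonsingular.
For each x ∈ F_23, compute rhs = x³ + 12·x + 3 mod 23, then count y ∈ F_23 with y² ≡ rhs.
  x = 0: rhs = 3, matching y values: 7, 16 (2 points).
  x = 1: rhs = 16, matching y values: 4, 19 (2 points).
  x = 2: rhs = 12, matching y values: 9, 14 (2 points).
  x = 3: rhs = 20, matching y values: none (0 points).
  x = 4: rhs = 0, matching y values: 0 (1 points).
  x = 5: rhs = 4, matching y values: 2, 21 (2 points).
  x = 6: rhs = 15, matching y values: none (0 points).
  x = 7: rhs = 16, matching y values: 4, 19 (2 points).
  x = 8: rhs = 13, matching y values: 6, 17 (2 points).
  x = 9: rhs = 12, matching y values: 9, 14 (2 points).
  x = 10: rhs = 19, matching y values: none (0 points).
  x = 11: rhs = 17, matching y values: none (0 points).
  x = 12: rhs = 12, matching y values: 9, 14 (2 points).
  x = 13: rhs = 10, matching y values: none (0 points).
  x = 14: rhs = 17, matching y values: none (0 points).
  x = 15: rhs = 16, matching y values: 4, 19 (2 points).
  x = 16: rhs = 13, matching y values: 6, 17 (2 points).
  x = 17: rhs = 14, matching y values: none (0 points).
  x = 18: rhs = 2, matching y values: 5, 18 (2 points).
  x = 19: rhs = 6, matching y values: 11, 12 (2 points).
  x = 20: rhs = 9, matching y values: 3, 20 (2 points).
  x = 21: rhs = 17, matching y values: none (0 points).
  x = 22: rhs = 13, matching y values: 6, 17 (2 points).
Total affine count: 29.
Full point count |E(F_23)| = 29 + 1 = 30.
Hasse bound: |30 − (23+1)| = |6| = 6 ≤ 2√23 ≈ 9.5917 ✓.


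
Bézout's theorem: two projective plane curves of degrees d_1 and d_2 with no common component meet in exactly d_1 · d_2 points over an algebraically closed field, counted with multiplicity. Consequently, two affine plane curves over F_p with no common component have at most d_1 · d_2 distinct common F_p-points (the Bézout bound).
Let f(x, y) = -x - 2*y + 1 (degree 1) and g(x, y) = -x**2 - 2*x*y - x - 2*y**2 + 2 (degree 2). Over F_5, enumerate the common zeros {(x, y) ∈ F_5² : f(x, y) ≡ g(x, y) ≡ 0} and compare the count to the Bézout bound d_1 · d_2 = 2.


Common zeros: {(1, 0), (2, 2)}; count = 2; Bézout bound = 2.

deg(f) = 1, deg(g) = 2, so Bézout bound = 2.
Scan x ∈ F_5. For each x, list the y ∈ F_5 with f(x, y) ≡ 0 and those with g(x, y) ≡ 0 (mod 5); the common zeros in that column are the intersection.
  x = 0: f ≡ 0 at y ∈ {3}; g ≡ 0 at y ∈ {1, 4}; common: ∅.
  x = 1: f ≡ 0 at y ∈ {0}; g ≡ 0 at y ∈ {0, 4}; common: {0}.
  x = 2: f ≡ 0 at y ∈ {2}; g ≡ 0 at y ∈ {1, 2}; common: {2}.
  x = 3: f ≡ 0 at y ∈ {4}; g ≡ 0 at y ∈ {0, 2}; common: ∅.
  x = 4: f ≡ 0 at y ∈ {1}; g ≡ 0 at y ∈ {3}; common: ∅.
Collecting: common zeros = {(1, 0), (2, 2)}, so the count is 2.
Comparison with the Bézout bound: 2 ≤ 2 = deg(f)·deg(g), as expected for curves with no common component (the bound is attained).


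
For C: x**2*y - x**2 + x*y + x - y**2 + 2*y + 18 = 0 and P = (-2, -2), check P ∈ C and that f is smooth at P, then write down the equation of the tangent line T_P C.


Tangent line at P: 11*x + 8*y + 38 = 0.

Step 1: f(-2, -2) = 0, so P lies on C.
Step 2: partial derivatives
  f_x(x, y) = 2*x*y - 2*x + y + 1, f_y(x, y) = x**2 + x - 2*y + 2.
  f_x(P) = 11, f_y(P) = 8 (gradient nonzero, so P is smooth).
Step 3: tangent line at P: 11·(x − -2) + 8·(y − -2) = 0.
Expanding: 11*x + 8*y + 38 = 0.


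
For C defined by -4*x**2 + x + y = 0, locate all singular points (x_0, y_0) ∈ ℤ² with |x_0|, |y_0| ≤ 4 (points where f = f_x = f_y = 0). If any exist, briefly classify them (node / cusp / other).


No singular points in the scanned grid; C is smooth there.

Compute partial derivatives:
  f_x = 1 - 8*x.
  f_y = 1.
f_y = 1 is a nonzero constant, so f_y never vanishes: no point (x, y) can satisfy f = f_x = f_y = 0. In particular no (x, y) ∈ {−4, ..., 4}² is singular; the curve is smooth.


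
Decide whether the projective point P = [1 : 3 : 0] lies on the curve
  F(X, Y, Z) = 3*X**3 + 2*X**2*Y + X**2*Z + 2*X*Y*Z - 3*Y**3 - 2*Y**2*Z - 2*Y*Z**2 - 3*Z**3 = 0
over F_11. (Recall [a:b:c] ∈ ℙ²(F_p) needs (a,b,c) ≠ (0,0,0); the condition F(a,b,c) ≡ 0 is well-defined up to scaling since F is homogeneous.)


F(1,3,0) ≡ 5 (mod 11); P is NOT on the curve.

Evaluate F(1, 3, 0) term-by-term (mod 11).
  3*X**3 ↦ 3·1·1·1 = 3
  2*X**2*Y ↦ 2·1·3·1 = 6
  X**2*Z ↦ 1·1·1·0 = 0
  2*X*Y*Z ↦ 2·1·3·0 = 0
  -3*Y**3 ↦ -3·1·27·1 = -81
  -2*Y**2*Z ↦ -2·1·9·0 = 0
  -2*Y*Z**2 ↦ -2·1·3·0 = 0
  -3*Z**3 ↦ -3·1·1·0 = 0
Sum: F(1, 3, 0) = (3) + (6) + (0) + (0) + (-81) + (0) + (0) + (0) = -72.
Reducing mod 11: -72 ≡ 5 (mod 11).
Since F(a, b, c) ≡ 5 ≠ 0 (mod 11), P does NOT lie on the curve.


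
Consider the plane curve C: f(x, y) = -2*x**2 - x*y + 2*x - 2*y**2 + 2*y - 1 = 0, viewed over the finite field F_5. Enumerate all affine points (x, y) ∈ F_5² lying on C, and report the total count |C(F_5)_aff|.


Affine F_5-points: {(0, 2), (0, 4), (2, 0), (4, 0), (4, 4)}; count = 5.

For each of the 25 pairs (x, y) ∈ F_5², evaluate f(x, y) mod 5. Record the zeros.
  x = 0: [0↦4, 1↦4, 2↦0, 3↦2, 4↦0]  zeros at y ∈ {2, 4}
  x = 1: [0↦4, 1↦3, 2↦3, 3↦4, 4↦1]  zeros at y ∈ ∅
  x = 2: [0↦0, 1↦3, 2↦2, 3↦2, 4↦3]  zeros at y ∈ {0}
  x = 3: [0↦2, 1↦4, 2↦2, 3↦1, 4↦1]  zeros at y ∈ ∅
  x = 4: [0↦0, 1↦1, 2↦3, 3↦1, 4↦0]  zeros at y ∈ {0, 4}
Collecting zeros: affine points = {(0, 2), (0, 4), (2, 0), (4, 0), (4, 4)}.
Total count |C(F_5)_aff| = 5.


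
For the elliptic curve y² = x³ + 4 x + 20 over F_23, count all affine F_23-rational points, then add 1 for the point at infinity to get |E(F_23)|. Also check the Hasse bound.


Affine points = {(1, 5), (1, 18), (2, 6), (2, 17), (3, 6), (3, 17), (4, 10), (4, 13), (5, 2), (5, 21), (7, 0), (8, 9), (8, 14), (9, 7), (9, 16), (10, 5), (10, 18), (12, 5), (12, 18), (18, 6), (18, 17), (19, 3), (19, 20), (20, 2), (20, 21), (21, 2), (21, 21)}; affine count = 27; |E(F_23)| = 28.

Discriminant check: Δ ∝ 4a³ + 27b² = 4·4³ + 27·20² = 4·64 + 27·400 ≡ 16 (mod 23). Nonzero ⇒ E is nonsingular.
For each x ∈ F_23, compute rhs = x³ + 4·x + 20 mod 23, then count y ∈ F_23 with y² ≡ rhs.
  x = 0: rhs = 20, matching y values: none (0 points).
  x = 1: rhs = 2, matching y values: 5, 18 (2 points).
  x = 2: rhs = 13, matching y values: 6, 17 (2 points).
  x = 3: rhs = 13, matching y values: 6, 17 (2 points).
  x = 4: rhs = 8, matching y values: 10, 13 (2 points).
  x = 5: rhs = 4, matching y values: 2, 21 (2 points).
  x = 6: rhs = 7, matching y values: none (0 points).
  x = 7: rhs = 0, matching y values: 0 (1 points).
  x = 8: rhs = 12, matching y values: 9, 14 (2 points).
  x = 9: rhs = 3, matching y values: 7, 16 (2 points).
  x = 10: rhs = 2, matching y values: 5, 18 (2 points).
  x = 11: rhs = 15, matching y values: none (0 points).
  x = 12: rhs = 2, matching y values: 5, 18 (2 points).
  x = 13: rhs = 15, matching y values: none (0 points).
  x = 14: rhs = 14, matching y values: none (0 points).
  x = 15: rhs = 5, matching y values: none (0 points).
  x = 16: rhs = 17, matching y values: none (0 points).
  x = 17: rhs = 10, matching y values: none (0 points).
  x = 18: rhs = 13, matching y values: 6, 17 (2 points).
  x = 19: rhs = 9, matching y values: 3, 20 (2 points).
  x = 20: rhs = 4, matching y values: 2, 21 (2 points).
  x = 21: rhs = 4, matching y values: 2, 21 (2 points).
  x = 22: rhs = 15, matching y values: none (0 points).
Total affine count: 27.
Full point count |E(F_23)| = 27 + 1 = 28.
Hasse bound: |28 − (23+1)| = |4| = 4 ≤ 2√23 ≈ 9.5917 ✓.


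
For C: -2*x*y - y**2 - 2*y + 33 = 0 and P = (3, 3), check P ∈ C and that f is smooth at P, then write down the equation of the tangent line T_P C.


Tangent line at P: -6*x - 14*y + 60 = 0.

Step 1: f(3, 3) = 0, so P lies on C.
Step 2: partial derivatives
  f_x(x, y) = -2*y, f_y(x, y) = -2*x - 2*y - 2.
  f_x(P) = -6, f_y(P) = -14 (gradient nonzero, so P is smooth).
Step 3: tangent line at P: -6·(x − 3) + -14·(y − 3) = 0.
Expanding: -6*x - 14*y + 60 = 0.


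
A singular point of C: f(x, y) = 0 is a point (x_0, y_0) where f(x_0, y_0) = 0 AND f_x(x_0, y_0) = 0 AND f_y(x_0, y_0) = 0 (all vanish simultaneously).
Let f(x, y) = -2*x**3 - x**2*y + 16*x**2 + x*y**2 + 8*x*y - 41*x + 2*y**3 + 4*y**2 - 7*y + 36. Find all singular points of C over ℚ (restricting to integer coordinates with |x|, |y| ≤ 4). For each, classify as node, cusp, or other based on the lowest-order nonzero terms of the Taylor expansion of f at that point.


Singular points: {(3, -1)}; classification: node.

Compute partial derivatives:
  f_x = -6*x**2 - 2*x*y + 32*x + y**2 + 8*y - 41.
  f_y = -x**2 + 2*x*y + 8*x + 6*y**2 + 8*y - 7.
Scan x_0 ∈ {−4, ..., 4}. For each x_0, f_y(x_0, y) is a polynomial in y; find its integer roots y ∈ {−4, ..., 4}, then test f_x and f at those candidates.
  x = -4: f_y(-4, y) = 6*y**2 - 55; no integer root y with |y| ≤ 4.
  x = -3: f_y(-3, y) = 6*y**2 + 2*y - 40; no integer root y with |y| ≤ 4.
  x = -2: f_y(-2, y) = 6*y**2 + 4*y - 27; no integer root y with |y| ≤ 4.
  x = -1: f_y(-1, y) = 6*y**2 + 6*y - 16; no integer root y with |y| ≤ 4.
  x = 0: f_y(0, y) = 6*y**2 + 8*y - 7; no integer root y with |y| ≤ 4.
  x = 1: f_y(1, y) = 6*y**2 + 10*y; vanishes at y ∈ {0}. (1, 0): f_x = -15 ≠ 0.
  x = 2: f_y(2, y) = 6*y**2 + 12*y + 5; no integer root y with |y| ≤ 4.
  x = 3: f_y(3, y) = 6*y**2 + 14*y + 8; vanishes at y ∈ {-1}. (3, -1): f_x = 0, f = 0 — SINGULAR.
  x = 4: f_y(4, y) = 6*y**2 + 16*y + 9; no integer root y with |y| ≤ 4.
Only singular point on the grid: (3, -1).
Classify: substitute x = 3 + u, y = -1 + v and expand: f = -2*u**3 - u**2*v - u**2 + u*v**2 + 2*v**3 + v**2.
No constant or linear terms (consistent with a singular point). Quadratic part: -u**2 + v**2. Cubic part: -2*u**3 - u**2*v + u*v**2 + 2*v**3.
The quadratic part v**2 - u**2 = (v − u)(v + u) splits into two distinct linear factors, so there are two distinct tangent lines y − -1 = ±(x − 3) — this is a node (ordinary double point).
Classification: node.


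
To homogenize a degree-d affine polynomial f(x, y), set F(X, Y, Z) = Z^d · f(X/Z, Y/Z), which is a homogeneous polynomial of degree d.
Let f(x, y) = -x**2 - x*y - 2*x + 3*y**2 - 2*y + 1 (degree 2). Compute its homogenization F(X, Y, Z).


F(X, Y, Z) = -X**2 - X*Y - 2*X*Z + 3*Y**2 - 2*Y*Z + Z**2

deg(f) = 2.
Substitute x = X/Z, y = Y/Z into f, then multiply by Z^2.
  monomial -1·x^2·y^0 ↦ -1·X^2·Y^0·Z^0.
  monomial -1·x^1·y^1 ↦ -1·X^1·Y^1·Z^0.
  monomial -2·x^1·y^0 ↦ -2·X^1·Y^0·Z^1.
  monomial 3·x^0·y^2 ↦ 3·X^0·Y^2·Z^0.
  monomial -2·x^0·y^1 ↦ -2·X^0·Y^1·Z^1.
  monomial 1·x^0·y^0 ↦ 1·X^0·Y^0·Z^2.
Collecting: F(X, Y, Z) = -X**2 - X*Y - 2*X*Z + 3*Y**2 - 2*Y*Z + Z**2.


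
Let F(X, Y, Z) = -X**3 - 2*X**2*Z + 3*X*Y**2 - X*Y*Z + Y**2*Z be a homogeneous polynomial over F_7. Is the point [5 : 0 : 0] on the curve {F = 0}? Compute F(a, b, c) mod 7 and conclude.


F(5,0,0) ≡ 1 (mod 7); P is NOT on the curve.

Evaluate F(5, 0, 0) term-by-term (mod 7).
  -X**3 ↦ -1·125·1·1 = -125
  -2*X**2*Z ↦ -2·25·1·0 = 0
  3*X*Y**2 ↦ 3·5·0·1 = 0
  -X*Y*Z ↦ -1·5·0·0 = 0
  Y**2*Z ↦ 1·1·0·0 = 0
Sum: F(5, 0, 0) = (-125) + (0) + (0) + (0) + (0) = -125.
Reducing mod 7: -125 ≡ 1 (mod 7).
Since F(a, b, c) ≡ 1 ≠ 0 (mod 7), P does NOT lie on the curve.


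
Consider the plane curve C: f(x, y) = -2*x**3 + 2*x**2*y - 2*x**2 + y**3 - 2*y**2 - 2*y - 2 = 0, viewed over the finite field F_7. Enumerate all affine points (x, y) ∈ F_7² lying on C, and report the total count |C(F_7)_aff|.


Affine F_7-points: {(0, 5), (1, 1), (2, 1), (2, 2), (2, 6), (3, 2), (4, 1), (4, 3), (4, 5), (6, 3)}; count = 10.

For each of the 49 pairs (x, y) ∈ F_7², evaluate f(x, y) mod 7. Record the zeros.
  x = 0: [0↦5, 1↦2, 2↦1, 3↦1, 4↦1, 5↦0, 6↦4]  zeros at y ∈ {5}
  x = 1: [0↦1, 1↦0, 2↦1, 3↦3, 4↦5, 5↦6, 6↦5]  zeros at y ∈ {1}
  x = 2: [0↦2, 1↦0, 2↦0, 3↦1, 4↦2, 5↦2, 6↦0]  zeros at y ∈ {1, 2, 6}
  x = 3: [0↦3, 1↦4, 2↦0, 3↦4, 4↦1, 5↦4, 6↦5]  zeros at y ∈ {2}
  x = 4: [0↦6, 1↦0, 2↦3, 3↦0, 4↦4, 5↦0, 6↦1]  zeros at y ∈ {1, 3, 5}
  x = 5: [0↦6, 1↦4, 2↦4, 3↦5, 4↦6, 5↦6, 6↦4]  zeros at y ∈ ∅
  x = 6: [0↦5, 1↦4, 2↦5, 3↦0, 4↦2, 5↦3, 6↦2]  zeros at y ∈ {3}
Collecting zeros: affine points = {(0, 5), (1, 1), (2, 1), (2, 2), (2, 6), (3, 2), (4, 1), (4, 3), (4, 5), (6, 3)}.
Total count |C(F_7)_aff| = 10.


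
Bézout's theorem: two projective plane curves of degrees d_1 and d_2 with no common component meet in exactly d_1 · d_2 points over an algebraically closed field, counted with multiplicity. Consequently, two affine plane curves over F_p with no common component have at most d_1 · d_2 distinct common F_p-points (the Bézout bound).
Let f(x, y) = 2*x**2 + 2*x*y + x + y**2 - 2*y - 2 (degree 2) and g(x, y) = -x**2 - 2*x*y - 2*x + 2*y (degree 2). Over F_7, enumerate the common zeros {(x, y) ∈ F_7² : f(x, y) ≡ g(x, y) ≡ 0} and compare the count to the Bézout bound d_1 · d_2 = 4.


Common zeros: ∅; count = 0; Bézout bound = 4.

deg(f) = 2, deg(g) = 2, so Bézout bound = 4.
Scan x ∈ F_7. For each x, list the y ∈ F_7 with f(x, y) ≡ 0 and those with g(x, y) ≡ 0 (mod 7); the common zeros in that column are the intersection.
  x = 0: f ≡ 0 at y ∈ ∅; g ≡ 0 at y ∈ {0}; common: ∅.
  x = 1: f ≡ 0 at y ∈ ∅; g ≡ 0 at y ∈ ∅; common: ∅.
  x = 2: f ≡ 0 at y ∈ {6}; g ≡ 0 at y ∈ {3}; common: ∅.
  x = 3: f ≡ 0 at y ∈ ∅; g ≡ 0 at y ∈ {5}; common: ∅.
  x = 4: f ≡ 0 at y ∈ ∅; g ≡ 0 at y ∈ {3}; common: ∅.
  x = 5: f ≡ 0 at y ∈ ∅; g ≡ 0 at y ∈ {0}; common: ∅.
  x = 6: f ≡ 0 at y ∈ ∅; g ≡ 0 at y ∈ {5}; common: ∅.
Collecting: common zeros = ∅, so the count is 0.
Comparison with the Bézout bound: 0 ≤ 4 = deg(f)·deg(g), as expected for curves with no common component (the affine F_7-count falls short of the bound because intersections may lie at infinity, over extension fields, or carry multiplicity).


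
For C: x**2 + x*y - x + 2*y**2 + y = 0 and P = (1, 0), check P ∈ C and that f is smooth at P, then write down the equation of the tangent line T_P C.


Tangent line at P: x + 2*y - 1 = 0.

Step 1: f(1, 0) = 0, so P lies on C.
Step 2: partial derivatives
  f_x(x, y) = 2*x + y - 1, f_y(x, y) = x + 4*y + 1.
  f_x(P) = 1, f_y(P) = 2 (gradient nonzero, so P is smooth).
Step 3: tangent line at P: 1·(x − 1) + 2·(y − 0) = 0.
Expanding: x + 2*y - 1 = 0.


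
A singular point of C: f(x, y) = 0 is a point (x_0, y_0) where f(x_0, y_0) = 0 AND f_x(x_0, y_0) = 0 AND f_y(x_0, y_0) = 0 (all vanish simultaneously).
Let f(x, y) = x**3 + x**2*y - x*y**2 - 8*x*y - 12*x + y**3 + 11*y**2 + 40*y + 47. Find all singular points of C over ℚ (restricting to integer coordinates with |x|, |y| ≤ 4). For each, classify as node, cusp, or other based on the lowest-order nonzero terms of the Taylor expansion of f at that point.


Singular points: {(1, -3)}; classification: cusp.

Compute partial derivatives:
  f_x = 3*x**2 + 2*x*y - y**2 - 8*y - 12.
  f_y = x**2 - 2*x*y - 8*x + 3*y**2 + 22*y + 40.
Scan x_0 ∈ {−4, ..., 4}. For each x_0, f_y(x_0, y) is a polynomial in y; find its integer roots y ∈ {−4, ..., 4}, then test f_x and f at those candidates.
  x = -4: f_y(-4, y) = 3*y**2 + 30*y + 88; no integer root y with |y| ≤ 4.
  x = -3: f_y(-3, y) = 3*y**2 + 28*y + 73; no integer root y with |y| ≤ 4.
  x = -2: f_y(-2, y) = 3*y**2 + 26*y + 60; no integer root y with |y| ≤ 4.
  x = -1: f_y(-1, y) = 3*y**2 + 24*y + 49; no integer root y with |y| ≤ 4.
  x = 0: f_y(0, y) = 3*y**2 + 22*y + 40; vanishes at y ∈ {-4}. (0, -4): f_x = 4 ≠ 0.
  x = 1: f_y(1, y) = 3*y**2 + 20*y + 33; vanishes at y ∈ {-3}. (1, -3): f_x = 0, f = 0 — SINGULAR.
  x = 2: f_y(2, y) = 3*y**2 + 18*y + 28; no integer root y with |y| ≤ 4.
  x = 3: f_y(3, y) = 3*y**2 + 16*y + 25; no integer root y with |y| ≤ 4.
  x = 4: f_y(4, y) = 3*y**2 + 14*y + 24; no integer root y with |y| ≤ 4.
Only singular point on the grid: (1, -3).
Classify: substitute x = 1 + u, y = -3 + v and expand: f = u**3 + u**2*v - u*v**2 + v**3 + v**2.
No constant or linear terms (consistent with a singular point). Quadratic part: v**2. Cubic part: u**3 + u**2*v - u*v**2 + v**3.
The quadratic part v**2 is a perfect square, so there is a single (double) tangent line v = 0, i.e. y = -3. Restricting the cubic part to that line (v = 0) leaves u**3 ≠ 0, so f is not divisible by v and the branch is v² ≈ -u**3 to lowest order — this is a cusp.
Classification: cusp.


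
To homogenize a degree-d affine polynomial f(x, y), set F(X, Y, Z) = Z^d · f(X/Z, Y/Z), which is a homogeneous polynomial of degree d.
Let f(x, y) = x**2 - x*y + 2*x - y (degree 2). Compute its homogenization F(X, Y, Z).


F(X, Y, Z) = X**2 - X*Y + 2*X*Z - Y*Z

deg(f) = 2.
Substitute x = X/Z, y = Y/Z into f, then multiply by Z^2.
  monomial 1·x^2·y^0 ↦ 1·X^2·Y^0·Z^0.
  monomial -1·x^1·y^1 ↦ -1·X^1·Y^1·Z^0.
  monomial 2·x^1·y^0 ↦ 2·X^1·Y^0·Z^1.
  monomial -1·x^0·y^1 ↦ -1·X^0·Y^1·Z^1.
Collecting: F(X, Y, Z) = X**2 - X*Y + 2*X*Z - Y*Z.


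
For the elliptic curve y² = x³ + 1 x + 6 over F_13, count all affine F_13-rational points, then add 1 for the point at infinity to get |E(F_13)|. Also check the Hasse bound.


Affine points = {(2, 4), (2, 9), (3, 6), (3, 7), (4, 3), (4, 10), (9, 4), (9, 9), (11, 3), (11, 10), (12, 2), (12, 11)}; affine count = 12; |E(F_13)| = 13.

Discriminant check: Δ ∝ 4a³ + 27b² = 4·1³ + 27·6² = 4·1 + 27·36 ≡ 1 (mod 13). Nonzero ⇒ E is nonsingular.
For each x ∈ F_13, compute rhs = x³ + 1·x + 6 mod 13, then count y ∈ F_13 with y² ≡ rhs.
  x = 0: rhs = 6, matching y values: none (0 points).
  x = 1: rhs = 8, matching y values: none (0 points).
  x = 2: rhs = 3, matching y values: 4, 9 (2 points).
  x = 3: rhs = 10, matching y values: 6, 7 (2 points).
  x = 4: rhs = 9, matching y values: 3, 10 (2 points).
  x = 5: rhs = 6, matching y values: none (0 points).
  x = 6: rhs = 7, matching y values: none (0 points).
  x = 7: rhs = 5, matching y values: none (0 points).
  x = 8: rhs = 6, matching y values: none (0 points).
  x = 9: rhs = 3, matching y values: 4, 9 (2 points).
  x = 10: rhs = 2, matching y values: none (0 points).
  x = 11: rhs = 9, matching y values: 3, 10 (2 points).
  x = 12: rhs = 4, matching y values: 2, 11 (2 points).
Total affine count: 12.
Full point count |E(F_13)| = 12 + 1 = 13.
Hasse bound: |13 − (13+1)| = |-1| = 1 ≤ 2√13 ≈ 7.2111 ✓.


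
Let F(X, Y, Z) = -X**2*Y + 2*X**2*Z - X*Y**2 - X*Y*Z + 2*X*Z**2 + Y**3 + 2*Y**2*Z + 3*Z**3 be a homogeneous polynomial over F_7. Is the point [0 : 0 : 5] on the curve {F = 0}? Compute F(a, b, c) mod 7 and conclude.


F(0,0,5) ≡ 4 (mod 7); P is NOT on the curve.

Evaluate F(0, 0, 5) term-by-term (mod 7).
  -X**2*Y ↦ -1·0·0·1 = 0
  2*X**2*Z ↦ 2·0·1·5 = 0
  -X*Y**2 ↦ -1·0·0·1 = 0
  -X*Y*Z ↦ -1·0·0·5 = 0
  2*X*Z**2 ↦ 2·0·1·25 = 0
  Y**3 ↦ 1·1·0·1 = 0
  2*Y**2*Z ↦ 2·1·0·5 = 0
  3*Z**3 ↦ 3·1·1·125 = 375
Sum: F(0, 0, 5) = (0) + (0) + (0) + (0) + (0) + (0) + (0) + (375) = 375.
Reducing mod 7: 375 ≡ 4 (mod 7).
Since F(a, b, c) ≡ 4 ≠ 0 (mod 7), P does NOT lie on the curve.
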